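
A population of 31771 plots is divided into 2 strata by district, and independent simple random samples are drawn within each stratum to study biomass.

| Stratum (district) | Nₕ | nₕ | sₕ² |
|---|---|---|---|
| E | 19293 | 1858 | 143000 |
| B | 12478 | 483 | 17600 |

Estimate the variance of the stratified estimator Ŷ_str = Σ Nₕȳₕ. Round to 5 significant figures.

Var(Ŷ_str) = Σₕ Nₕ²(1 − fₕ)sₕ²/nₕ.
E: 19293²·(1 − 1858/19293)·143000/1858 = 2.5888807 × 10^10.
B: 12478²·(1 − 483/12478)·17600/483 = 5.4539452 × 10^9.
Sum = 3.1342752 × 10^10.

3.1343 × 10^10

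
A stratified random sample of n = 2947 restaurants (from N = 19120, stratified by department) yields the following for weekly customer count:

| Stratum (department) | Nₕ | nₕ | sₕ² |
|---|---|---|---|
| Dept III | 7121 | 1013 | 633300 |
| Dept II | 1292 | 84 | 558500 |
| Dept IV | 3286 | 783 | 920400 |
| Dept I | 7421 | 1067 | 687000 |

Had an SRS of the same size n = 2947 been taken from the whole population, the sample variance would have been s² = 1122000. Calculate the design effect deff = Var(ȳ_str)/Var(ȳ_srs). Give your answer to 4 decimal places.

0.6591

Var(ȳ_str) = Σ Wₕ²(1−fₕ)sₕ²/nₕ with Wₕ = Nₕ/19120:
  Dept III: (7121/19120)²·(1−1013/7121)·633300/1013 = 74.381388
  Dept II: (1292/19120)²·(1−84/1292)·558500/84 = 28.385566
  Dept IV: (3286/19120)²·(1−783/3286)·920400/783 = 26.446456
  Dept I: (7421/19120)²·(1−1067/7421)·687000/1067 = 83.047427
  → Var(ȳ_str) = 212.26084.
Var(ȳ_srs) = (1 − 2947/19120)·1122000/2947 = 322.04415.
deff = 212.26084 / 322.04415 = 0.6591.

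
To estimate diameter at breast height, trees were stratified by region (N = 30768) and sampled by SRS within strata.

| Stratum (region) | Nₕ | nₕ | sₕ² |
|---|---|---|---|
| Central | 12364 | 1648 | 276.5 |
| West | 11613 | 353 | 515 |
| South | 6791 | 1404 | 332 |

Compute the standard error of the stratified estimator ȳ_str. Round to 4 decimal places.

Var(ȳ_str) = Σₕ Wₕ²(1 − fₕ)sₕ²/nₕ with Wₕ = Nₕ/N, N = 30768.
Central: Wₕ = 0.40184607; term = 0.40184607²·(1 − 0.13329020)·276.5/1648 = 0.023481784.
West: Wₕ = 0.37743760; term = 0.37743760²·(1 − 0.03039697)·515/353 = 0.20151937.
South: Wₕ = 0.22071633; term = 0.22071633²·(1 − 0.20674422)·332/1404 = 0.009138042.
Sum = 0.2341392.
SE = √(0.2341392) = 0.4839.

0.4839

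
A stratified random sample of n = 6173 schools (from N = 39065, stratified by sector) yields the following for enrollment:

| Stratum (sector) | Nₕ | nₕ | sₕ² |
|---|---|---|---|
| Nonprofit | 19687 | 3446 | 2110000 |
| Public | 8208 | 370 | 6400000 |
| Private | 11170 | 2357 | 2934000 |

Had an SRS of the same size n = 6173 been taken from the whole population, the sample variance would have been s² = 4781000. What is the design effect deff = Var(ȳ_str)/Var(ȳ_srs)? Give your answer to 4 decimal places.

Var(ȳ_str) = Σ Wₕ²(1−fₕ)sₕ²/nₕ with Wₕ = Nₕ/39065:
  Nonprofit: (19687/39065)²·(1−3446/19687)·2110000/3446 = 128.28735
  Public: (8208/39065)²·(1−370/8208)·6400000/370 = 729.19755
  Private: (11170/39065)²·(1−2357/11170)·2934000/2357 = 80.297461
  → Var(ȳ_str) = 937.78236.
Var(ȳ_srs) = (1 − 6173/39065)·4781000/6173 = 652.1161.
deff = 937.78236 / 652.1161 = 1.4381.

1.4381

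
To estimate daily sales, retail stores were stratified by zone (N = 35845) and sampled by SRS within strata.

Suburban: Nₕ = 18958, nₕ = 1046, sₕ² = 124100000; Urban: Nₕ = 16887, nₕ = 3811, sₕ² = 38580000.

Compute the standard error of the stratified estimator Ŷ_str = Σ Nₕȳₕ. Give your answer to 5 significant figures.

6.5210 × 10^6

Var(Ŷ_str) = Σₕ Nₕ²(1 − fₕ)sₕ²/nₕ.
Suburban: 18958²·(1 − 1046/18958)·124100000/1046 = 4.0288092 × 10^13.
Urban: 16887²·(1 − 3811/16887)·38580000/3811 = 2.2353765 × 10^12.
Sum = 4.2523469 × 10^13.
SE = √(4.2523469 × 10^13) = 6.5210 × 10^6.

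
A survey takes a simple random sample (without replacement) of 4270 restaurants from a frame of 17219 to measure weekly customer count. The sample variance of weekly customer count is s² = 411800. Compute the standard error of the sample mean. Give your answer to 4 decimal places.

Under SRS without replacement, Var(ȳ) = (1 − f)·s²/n with f = n/N = 4270/17219 = 0.24798188.
Var(ȳ) = (1 − 0.24798188)·411800/4270 = 0.75201812·96.440281 = 72.524839.
SE(ȳ) = √(72.524839) = 8.5162.

8.5162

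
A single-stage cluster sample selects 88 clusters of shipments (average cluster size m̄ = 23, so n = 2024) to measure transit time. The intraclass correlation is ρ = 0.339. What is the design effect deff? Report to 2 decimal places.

deff = 1 + (23 − 1)·0.339 = 1 + 7.458 = 8.458.

8.46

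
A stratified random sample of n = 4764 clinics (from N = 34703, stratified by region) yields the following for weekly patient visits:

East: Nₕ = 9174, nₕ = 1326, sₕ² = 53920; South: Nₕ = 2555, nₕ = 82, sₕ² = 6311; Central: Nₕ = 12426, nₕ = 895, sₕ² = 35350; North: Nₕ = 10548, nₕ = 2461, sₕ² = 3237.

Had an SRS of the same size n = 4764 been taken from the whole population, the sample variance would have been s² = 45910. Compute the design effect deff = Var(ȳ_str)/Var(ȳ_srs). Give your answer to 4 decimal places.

Var(ȳ_str) = Σ Wₕ²(1−fₕ)sₕ²/nₕ with Wₕ = Nₕ/34703:
  East: (9174/34703)²·(1−1326/9174)·53920/1326 = 2.4310285
  South: (2555/34703)²·(1−82/2555)·6311/82 = 0.40379906
  Central: (12426/34703)²·(1−895/12426)·35350/895 = 4.6992729
  North: (10548/34703)²·(1−2461/10548)·3237/2461 = 0.093165391
  → Var(ȳ_str) = 7.6272659.
Var(ȳ_srs) = (1 − 4764/34703)·45910/4764 = 8.3139194.
deff = 7.6272659 / 8.3139194 = 0.9174.

0.9174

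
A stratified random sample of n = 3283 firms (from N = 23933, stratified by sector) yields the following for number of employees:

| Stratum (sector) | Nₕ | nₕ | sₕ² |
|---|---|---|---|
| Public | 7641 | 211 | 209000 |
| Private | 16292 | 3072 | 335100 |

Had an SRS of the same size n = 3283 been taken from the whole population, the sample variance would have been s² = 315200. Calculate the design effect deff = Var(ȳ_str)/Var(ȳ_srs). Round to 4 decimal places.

1.6803

Var(ȳ_str) = Σ Wₕ²(1−fₕ)sₕ²/nₕ with Wₕ = Nₕ/23933:
  Public: (7641/23933)²·(1−211/7641)·209000/211 = 98.17673
  Private: (16292/23933)²·(1−3072/16292)·335100/3072 = 41.017085
  → Var(ȳ_str) = 139.19382.
Var(ȳ_srs) = (1 − 3283/23933)·315200/3283 = 82.839647.
deff = 139.19382 / 82.839647 = 1.6803.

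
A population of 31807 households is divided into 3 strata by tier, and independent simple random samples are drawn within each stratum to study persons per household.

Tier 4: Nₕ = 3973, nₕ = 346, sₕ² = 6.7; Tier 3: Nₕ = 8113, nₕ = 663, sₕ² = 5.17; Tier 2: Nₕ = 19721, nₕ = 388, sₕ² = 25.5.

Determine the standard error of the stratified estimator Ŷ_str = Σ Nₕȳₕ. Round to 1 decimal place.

Var(Ŷ_str) = Σₕ Nₕ²(1 − fₕ)sₕ²/nₕ.
Tier 4: 3973²·(1 − 346/3973)·6.7/346 = 279038.95.
Tier 3: 8113²·(1 − 663/8113)·5.17/663 = 471318.8.
Tier 2: 19721²·(1 − 388/19721)·25.5/388 = 2.5057437 × 10^7.
Sum = 2.5807795 × 10^7.
SE = √(2.5807795 × 10^7) = 5080.1.

5080.1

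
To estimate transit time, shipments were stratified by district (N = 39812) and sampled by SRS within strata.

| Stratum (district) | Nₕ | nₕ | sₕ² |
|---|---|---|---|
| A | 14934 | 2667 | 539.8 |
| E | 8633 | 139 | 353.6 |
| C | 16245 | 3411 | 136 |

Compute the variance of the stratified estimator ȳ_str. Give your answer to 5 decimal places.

0.14633

Var(ȳ_str) = Σₕ Wₕ²(1 − fₕ)sₕ²/nₕ with Wₕ = Nₕ/N, N = 39812.
A: Wₕ = 0.37511303; term = 0.37511303²·(1 − 0.17858578)·539.8/2667 = 0.023393564.
E: Wₕ = 0.21684417; term = 0.21684417²·(1 − 0.01610101)·353.6/139 = 0.11769106.
C: Wₕ = 0.40804280; term = 0.40804280²·(1 − 0.20997230)·136/3411 = 0.0052445828.
Sum = 0.14632921.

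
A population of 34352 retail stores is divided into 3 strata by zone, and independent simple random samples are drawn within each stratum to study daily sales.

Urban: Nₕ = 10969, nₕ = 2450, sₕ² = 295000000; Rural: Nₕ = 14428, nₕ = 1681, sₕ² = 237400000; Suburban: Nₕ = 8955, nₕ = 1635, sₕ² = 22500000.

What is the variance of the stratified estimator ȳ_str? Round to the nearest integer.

32309

Var(ȳ_str) = Σₕ Wₕ²(1 − fₕ)sₕ²/nₕ with Wₕ = Nₕ/N, N = 34352.
Urban: Wₕ = 0.31931183; term = 0.31931183²·(1 − 0.22335673)·295000000/2450 = 9534.711.
Rural: Wₕ = 0.42000466; term = 0.42000466²·(1 − 0.11650956)·237400000/1681 = 22010.153.
Suburban: Wₕ = 0.26068351; term = 0.26068351²·(1 − 0.18257956)·22500000/1635 = 764.42939.
Sum = 32309.293.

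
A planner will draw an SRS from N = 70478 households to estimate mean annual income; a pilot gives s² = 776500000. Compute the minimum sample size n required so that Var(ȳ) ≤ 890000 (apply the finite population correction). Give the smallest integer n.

Without fpc, n₀ = s²/D = 776500000/890000 = 872.4719.
With fpc, (1 − n/N)·s²/n ≤ D requires n ≥ n₀/(1 + n₀/N) = 872.4719/(1 + 872.4719/70478) = 861.8033.
Rounding up, n = 862.

862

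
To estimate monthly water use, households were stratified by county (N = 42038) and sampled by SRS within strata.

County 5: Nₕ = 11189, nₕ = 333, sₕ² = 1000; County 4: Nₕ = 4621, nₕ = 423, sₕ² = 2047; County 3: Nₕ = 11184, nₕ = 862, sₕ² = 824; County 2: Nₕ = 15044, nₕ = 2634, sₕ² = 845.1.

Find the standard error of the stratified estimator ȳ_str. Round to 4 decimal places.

Var(ȳ_str) = Σₕ Wₕ²(1 − fₕ)sₕ²/nₕ with Wₕ = Nₕ/N, N = 42038.
County 5: Wₕ = 0.26616395; term = 0.26616395²·(1 − 0.02976137)·1000/333 = 0.20641097.
County 4: Wₕ = 0.10992435; term = 0.10992435²·(1 − 0.09153863)·2047/423 = 0.053121678.
County 3: Wₕ = 0.26604501; term = 0.26604501²·(1 − 0.07707439)·824/862 = 0.062444885.
County 2: Wₕ = 0.35786669; term = 0.35786669²·(1 − 0.17508641)·845.1/2634 = 0.033895602.
Sum = 0.35587314.
SE = √(0.35587314) = 0.5966.

0.5966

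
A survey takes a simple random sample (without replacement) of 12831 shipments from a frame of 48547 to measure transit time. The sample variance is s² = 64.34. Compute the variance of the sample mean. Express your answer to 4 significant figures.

0.003689

Under SRS without replacement, Var(ȳ) = (1 − f)·s²/n with f = n/N = 12831/48547 = 0.26430057.
Var(ȳ) = (1 − 0.26430057)·64.34/12831 = 0.73569943·0.0050144182 = 0.0036891046.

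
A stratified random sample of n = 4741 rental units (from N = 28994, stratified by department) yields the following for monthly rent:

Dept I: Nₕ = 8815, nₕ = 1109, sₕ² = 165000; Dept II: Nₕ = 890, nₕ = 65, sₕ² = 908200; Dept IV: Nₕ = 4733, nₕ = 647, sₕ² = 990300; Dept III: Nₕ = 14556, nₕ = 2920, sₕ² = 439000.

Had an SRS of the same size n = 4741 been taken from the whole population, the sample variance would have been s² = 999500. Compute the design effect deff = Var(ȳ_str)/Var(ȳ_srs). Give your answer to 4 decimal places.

0.5088

Var(ȳ_str) = Σ Wₕ²(1−fₕ)sₕ²/nₕ with Wₕ = Nₕ/28994:
  Dept I: (8815/28994)²·(1−1109/8815)·165000/1109 = 12.022297
  Dept II: (890/28994)²·(1−65/890)·908200/65 = 12.203821
  Dept IV: (4733/28994)²·(1−647/4733)·990300/647 = 35.211222
  Dept III: (14556/28994)²·(1−2920/14556)·439000/2920 = 30.290829
  → Var(ȳ_str) = 89.728169.
Var(ȳ_srs) = (1 − 4741/28994)·999500/4741 = 176.34785.
deff = 89.728169 / 176.34785 = 0.5088.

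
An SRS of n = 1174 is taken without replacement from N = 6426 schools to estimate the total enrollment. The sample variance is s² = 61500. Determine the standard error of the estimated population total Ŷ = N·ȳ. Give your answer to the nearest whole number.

42047

Var(Ŷ) = N²·Var(ȳ) = N²·(1 − n/N)·s²/n.
f = 1174/6426 = 0.18269530; Var(ȳ) = 0.81730470·61500/1174 = 42.814514.
Var(Ŷ) = 6426² · 42.814514 = 1.7679601 × 10^9.
SE(Ŷ) = √(1.7679601 × 10^9) = 42047.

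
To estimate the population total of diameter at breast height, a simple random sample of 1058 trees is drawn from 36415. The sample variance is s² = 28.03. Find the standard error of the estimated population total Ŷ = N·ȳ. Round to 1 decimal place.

Var(Ŷ) = N²·Var(ȳ) = N²·(1 − n/N)·s²/n.
f = 1058/36415 = 0.02905396; Var(ȳ) = 0.97094604·28.03/1058 = 0.025723646.
Var(Ŷ) = 36415² · 0.025723646 = 3.4110898 × 10^7.
SE(Ŷ) = √(3.4110898 × 10^7) = 5840.5.

5840.5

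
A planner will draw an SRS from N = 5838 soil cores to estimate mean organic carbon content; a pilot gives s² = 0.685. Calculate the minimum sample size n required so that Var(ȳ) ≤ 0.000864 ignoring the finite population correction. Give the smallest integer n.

Without fpc, n₀ = s²/D = 0.685/0.000864 = 792.8241.
Rounding up, n = 793.

793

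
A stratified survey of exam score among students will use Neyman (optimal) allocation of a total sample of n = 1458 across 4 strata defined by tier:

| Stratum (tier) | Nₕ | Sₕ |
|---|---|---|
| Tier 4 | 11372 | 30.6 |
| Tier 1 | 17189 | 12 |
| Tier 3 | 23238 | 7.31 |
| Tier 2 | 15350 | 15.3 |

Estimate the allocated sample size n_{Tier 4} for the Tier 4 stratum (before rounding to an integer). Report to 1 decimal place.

Neyman allocation: nₕ = n·NₕSₕ / Σⱼ NⱼSⱼ.
Σ NⱼSⱼ = 11372·30.6 + 17189·12 + 23238·7.31 + 15350·15.3 = 958975.98.
n_{Tier 4} = 1458·11372·30.6 / 958975.98 = 529.1.

529.1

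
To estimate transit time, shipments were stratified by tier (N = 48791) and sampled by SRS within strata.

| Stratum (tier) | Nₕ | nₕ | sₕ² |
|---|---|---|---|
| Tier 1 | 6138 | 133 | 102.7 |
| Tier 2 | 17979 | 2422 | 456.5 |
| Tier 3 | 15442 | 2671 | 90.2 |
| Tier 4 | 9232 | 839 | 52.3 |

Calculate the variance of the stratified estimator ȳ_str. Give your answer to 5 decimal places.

0.03893

Var(ȳ_str) = Σₕ Wₕ²(1 − fₕ)sₕ²/nₕ with Wₕ = Nₕ/N, N = 48791.
Tier 1: Wₕ = 0.12580189; term = 0.12580189²·(1 − 0.02166830)·102.7/133 = 0.011955817.
Tier 2: Wₕ = 0.36849009; term = 0.36849009²·(1 − 0.13471272)·456.5/2422 = 0.022145148.
Tier 3: Wₕ = 0.31649280; term = 0.31649280²·(1 − 0.17296982)·90.2/2671 = 0.0027975745.
Tier 4: Wₕ = 0.18921522; term = 0.18921522²·(1 − 0.09087955)·52.3/839 = 0.0020289592.
Sum = 0.038927499.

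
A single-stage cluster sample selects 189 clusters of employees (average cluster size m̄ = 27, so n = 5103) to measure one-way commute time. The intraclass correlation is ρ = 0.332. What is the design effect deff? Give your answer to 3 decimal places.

deff = 1 + (27 − 1)·0.332 = 1 + 8.632 = 9.632.

9.632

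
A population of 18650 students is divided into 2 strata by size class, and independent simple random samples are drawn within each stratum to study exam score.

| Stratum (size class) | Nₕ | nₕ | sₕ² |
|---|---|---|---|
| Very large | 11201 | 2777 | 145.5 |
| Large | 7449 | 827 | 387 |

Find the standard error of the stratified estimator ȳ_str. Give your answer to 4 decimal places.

Var(ȳ_str) = Σₕ Wₕ²(1 − fₕ)sₕ²/nₕ with Wₕ = Nₕ/N, N = 18650.
Very large: Wₕ = 0.60058981; term = 0.60058981²·(1 − 0.24792429)·145.5/2777 = 0.014213617.
Large: Wₕ = 0.39941019; term = 0.39941019²·(1 − 0.11102161)·387/827 = 0.066364364.
Sum = 0.080577981.
SE = √(0.080577981) = 0.2839.

0.2839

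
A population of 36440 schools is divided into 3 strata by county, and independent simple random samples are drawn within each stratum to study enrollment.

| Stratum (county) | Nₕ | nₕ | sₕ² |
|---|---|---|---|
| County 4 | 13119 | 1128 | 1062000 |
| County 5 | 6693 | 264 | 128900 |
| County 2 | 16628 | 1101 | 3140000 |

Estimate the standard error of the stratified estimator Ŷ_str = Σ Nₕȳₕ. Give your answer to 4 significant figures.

Var(Ŷ_str) = Σₕ Nₕ²(1 − fₕ)sₕ²/nₕ.
County 4: 13119²·(1 − 1128/13119)·1062000/1128 = 1.4810562 × 10^11.
County 5: 6693²·(1 − 264/6693)·128900/264 = 2.100938 × 10^10.
County 2: 16628²·(1 − 1101/16628)·3140000/1101 = 7.363256 × 10^11.
Sum = 9.054406 × 10^11.
SE = √(9.054406 × 10^11) = 951500.

951500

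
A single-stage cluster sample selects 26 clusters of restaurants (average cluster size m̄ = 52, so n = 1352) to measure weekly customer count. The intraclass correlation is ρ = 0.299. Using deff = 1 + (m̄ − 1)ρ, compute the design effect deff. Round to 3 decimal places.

16.249

deff = 1 + (52 − 1)·0.299 = 1 + 15.249 = 16.249.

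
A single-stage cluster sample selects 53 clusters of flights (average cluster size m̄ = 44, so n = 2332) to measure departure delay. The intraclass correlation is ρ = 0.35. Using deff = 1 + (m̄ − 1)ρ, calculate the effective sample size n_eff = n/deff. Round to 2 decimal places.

145.30

deff = 1 + (44 − 1)·0.35 = 1 + 15.05 = 16.05.
n_eff = 2332 / 16.05 = 145.30.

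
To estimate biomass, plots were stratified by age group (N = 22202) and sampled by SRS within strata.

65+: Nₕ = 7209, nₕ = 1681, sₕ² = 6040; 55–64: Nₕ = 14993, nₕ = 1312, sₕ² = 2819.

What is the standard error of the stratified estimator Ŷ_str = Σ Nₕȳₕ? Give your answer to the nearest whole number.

Var(Ŷ_str) = Σₕ Nₕ²(1 − fₕ)sₕ²/nₕ.
65+: 7209²·(1 − 1681/7209)·6040/1681 = 1.4318987 × 10^8.
55–64: 14993²·(1 − 1312/14993)·2819/1312 = 4.4072494 × 10^8.
Sum = 5.8391481 × 10^8.
SE = √(5.8391481 × 10^8) = 24164.

24164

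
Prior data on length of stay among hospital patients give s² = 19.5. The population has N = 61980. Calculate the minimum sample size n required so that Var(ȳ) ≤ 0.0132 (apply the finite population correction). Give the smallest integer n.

Without fpc, n₀ = s²/D = 19.5/0.0132 = 1477.2727.
With fpc, (1 − n/N)·s²/n ≤ D requires n ≥ n₀/(1 + n₀/N) = 1477.2727/(1 + 1477.2727/61980) = 1442.8821.
Rounding up, n = 1443.

1443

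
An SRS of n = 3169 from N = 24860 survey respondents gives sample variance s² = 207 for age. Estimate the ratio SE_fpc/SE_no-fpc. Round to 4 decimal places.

f = n/N = 3169/24860 = 0.12747385.
SE_no-fpc = √(s²/n) = 0.25557834; SE_fpc = √((1−f)s²/n) = 0.23873345.
Ratio = √(1−f) = 0.93409108.

0.9341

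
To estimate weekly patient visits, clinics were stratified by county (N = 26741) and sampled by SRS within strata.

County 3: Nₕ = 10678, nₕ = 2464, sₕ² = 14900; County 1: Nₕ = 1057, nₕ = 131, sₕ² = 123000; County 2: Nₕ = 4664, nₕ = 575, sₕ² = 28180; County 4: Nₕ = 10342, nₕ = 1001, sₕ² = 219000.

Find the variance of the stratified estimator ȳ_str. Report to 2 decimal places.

Var(ȳ_str) = Σₕ Wₕ²(1 − fₕ)sₕ²/nₕ with Wₕ = Nₕ/N, N = 26741.
County 3: Wₕ = 0.39931192; term = 0.39931192²·(1 − 0.23075482)·14900/2464 = 0.74171129.
County 1: Wₕ = 0.03952732; term = 0.03952732²·(1 − 0.12393567)·123000/131 = 1.2851816.
County 2: Wₕ = 0.17441382; term = 0.17441382²·(1 − 0.12328473)·28180/575 = 1.3070539.
County 4: Wₕ = 0.38674694; term = 0.38674694²·(1 − 0.09678979)·219000/1001 = 29.556476.
Sum = 32.890423.

32.89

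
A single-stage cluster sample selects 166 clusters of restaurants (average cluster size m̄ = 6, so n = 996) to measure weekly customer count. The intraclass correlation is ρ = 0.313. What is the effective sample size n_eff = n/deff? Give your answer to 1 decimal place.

deff = 1 + (6 − 1)·0.313 = 1 + 1.565 = 2.565.
n_eff = 996 / 2.565 = 388.3.

388.3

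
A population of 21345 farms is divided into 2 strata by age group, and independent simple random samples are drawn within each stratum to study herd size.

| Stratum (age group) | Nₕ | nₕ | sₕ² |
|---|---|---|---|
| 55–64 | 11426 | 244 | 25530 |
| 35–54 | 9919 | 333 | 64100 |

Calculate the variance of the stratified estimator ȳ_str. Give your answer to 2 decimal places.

69.51

Var(ȳ_str) = Σₕ Wₕ²(1 − fₕ)sₕ²/nₕ with Wₕ = Nₕ/N, N = 21345.
55–64: Wₕ = 0.53530101; term = 0.53530101²·(1 − 0.02135480)·25530/244 = 29.341504.
35–54: Wₕ = 0.46469899; term = 0.46469899²·(1 − 0.03357193)·64100/333 = 40.172309.
Sum = 69.513813.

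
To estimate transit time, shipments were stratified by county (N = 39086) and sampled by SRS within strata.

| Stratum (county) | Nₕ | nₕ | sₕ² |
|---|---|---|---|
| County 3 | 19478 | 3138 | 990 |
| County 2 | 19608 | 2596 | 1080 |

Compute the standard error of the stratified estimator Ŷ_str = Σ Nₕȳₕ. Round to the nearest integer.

15466

Var(Ŷ_str) = Σₕ Nₕ²(1 − fₕ)sₕ²/nₕ.
County 3: 19478²·(1 − 3138/19478)·990/3138 = 1.0041039 × 10^8.
County 2: 19608²·(1 − 2596/19608)·1080/2596 = 1.3877388 × 10^8.
Sum = 2.3918427 × 10^8.
SE = √(2.3918427 × 10^8) = 15466.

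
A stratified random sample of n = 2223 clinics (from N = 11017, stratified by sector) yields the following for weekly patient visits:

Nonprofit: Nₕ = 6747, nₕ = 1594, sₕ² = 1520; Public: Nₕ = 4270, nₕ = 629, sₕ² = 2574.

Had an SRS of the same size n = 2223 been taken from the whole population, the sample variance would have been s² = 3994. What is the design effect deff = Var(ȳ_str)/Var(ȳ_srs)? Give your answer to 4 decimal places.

Var(ȳ_str) = Σ Wₕ²(1−fₕ)sₕ²/nₕ with Wₕ = Nₕ/11017:
  Nonprofit: (6747/11017)²·(1−1594/6747)·1520/1594 = 0.27314888
  Public: (4270/11017)²·(1−629/4270)·2574/629 = 0.52417916
  → Var(ȳ_str) = 0.79732804.
Var(ȳ_srs) = (1 − 2223/11017)·3994/2223 = 1.4341405.
deff = 0.79732804 / 1.4341405 = 0.5560.

0.5560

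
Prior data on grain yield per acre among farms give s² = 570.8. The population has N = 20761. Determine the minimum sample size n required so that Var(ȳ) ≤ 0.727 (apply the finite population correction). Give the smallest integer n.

757

Without fpc, n₀ = s²/D = 570.8/0.727 = 785.1444.
With fpc, (1 − n/N)·s²/n ≤ D requires n ≥ n₀/(1 + n₀/N) = 785.1444/(1 + 785.1444/20761) = 756.5336.
Rounding up, n = 757.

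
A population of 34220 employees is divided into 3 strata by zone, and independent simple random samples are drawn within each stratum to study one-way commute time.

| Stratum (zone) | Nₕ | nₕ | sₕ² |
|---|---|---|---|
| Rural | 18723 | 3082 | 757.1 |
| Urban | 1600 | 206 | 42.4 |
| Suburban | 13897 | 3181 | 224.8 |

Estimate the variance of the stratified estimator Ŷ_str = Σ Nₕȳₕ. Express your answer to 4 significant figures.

8.292 × 10^7

Var(Ŷ_str) = Σₕ Nₕ²(1 − fₕ)sₕ²/nₕ.
Rural: 18723²·(1 − 3082/18723)·757.1/3082 = 7.1938365 × 10^7.
Urban: 1600²·(1 − 206/1600)·42.4/206 = 459072.62.
Suburban: 13897²·(1 − 3181/13897)·224.8/3181 = 1.0524135 × 10^7.
Sum = 8.2921573 × 10^7.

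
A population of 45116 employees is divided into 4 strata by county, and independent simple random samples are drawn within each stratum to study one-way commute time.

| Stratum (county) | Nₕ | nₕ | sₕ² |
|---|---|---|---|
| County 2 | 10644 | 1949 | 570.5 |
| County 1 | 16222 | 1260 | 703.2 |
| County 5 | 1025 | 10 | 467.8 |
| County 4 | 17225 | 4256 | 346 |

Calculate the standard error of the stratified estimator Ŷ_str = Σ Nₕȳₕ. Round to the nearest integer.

Var(Ŷ_str) = Σₕ Nₕ²(1 − fₕ)sₕ²/nₕ.
County 2: 10644²·(1 − 1949/10644)·570.5/1949 = 2.7090577 × 10^7.
County 1: 16222²·(1 − 1260/16222)·703.2/1260 = 1.3545728 × 10^8.
County 5: 1025²·(1 − 10/1025)·467.8/10 = 4.8668742 × 10^7.
County 4: 17225²·(1 − 4256/17225)·346/4256 = 1.8161018 × 10^7.
Sum = 2.2937762 × 10^8.
SE = √(2.2937762 × 10^8) = 15145.

15145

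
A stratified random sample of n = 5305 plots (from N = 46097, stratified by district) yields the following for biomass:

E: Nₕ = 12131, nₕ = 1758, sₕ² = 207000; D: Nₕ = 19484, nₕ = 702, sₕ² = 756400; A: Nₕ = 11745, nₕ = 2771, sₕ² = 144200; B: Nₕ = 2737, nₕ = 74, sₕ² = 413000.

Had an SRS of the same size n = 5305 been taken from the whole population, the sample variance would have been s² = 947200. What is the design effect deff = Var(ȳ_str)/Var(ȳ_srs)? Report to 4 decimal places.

Var(ȳ_str) = Σ Wₕ²(1−fₕ)sₕ²/nₕ with Wₕ = Nₕ/46097:
  E: (12131/46097)²·(1−1758/12131)·207000/1758 = 6.9727987
  D: (19484/46097)²·(1−702/19484)·756400/702 = 185.562
  A: (11745/46097)²·(1−2771/11745)·144200/2771 = 2.581205
  B: (2737/46097)²·(1−74/2737)·413000/74 = 19.143395
  → Var(ȳ_str) = 214.2594.
Var(ȳ_srs) = (1 − 5305/46097)·947200/5305 = 158.00056.
deff = 214.2594 / 158.00056 = 1.3561.

1.3561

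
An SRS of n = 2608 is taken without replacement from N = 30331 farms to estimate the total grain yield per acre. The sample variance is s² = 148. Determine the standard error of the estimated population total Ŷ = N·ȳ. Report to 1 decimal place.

Var(Ŷ) = N²·Var(ȳ) = N²·(1 − n/N)·s²/n.
f = 2608/30331 = 0.08598464; Var(ȳ) = 0.91401536·148/2608 = 0.05186897.
Var(Ŷ) = 30331² · 0.05186897 = 4.7717874 × 10^7.
SE(Ŷ) = √(4.7717874 × 10^7) = 6907.8.

6907.8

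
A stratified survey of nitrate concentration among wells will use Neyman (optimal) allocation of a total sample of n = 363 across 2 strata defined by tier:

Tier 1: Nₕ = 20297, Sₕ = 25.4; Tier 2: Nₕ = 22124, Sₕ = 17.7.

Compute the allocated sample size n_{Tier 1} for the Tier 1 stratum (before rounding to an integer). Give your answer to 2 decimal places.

Neyman allocation: nₕ = n·NₕSₕ / Σⱼ NⱼSⱼ.
Σ NⱼSⱼ = 20297·25.4 + 22124·17.7 = 907138.6.
n_{Tier 1} = 363·20297·25.4 / 907138.6 = 206.30.

206.30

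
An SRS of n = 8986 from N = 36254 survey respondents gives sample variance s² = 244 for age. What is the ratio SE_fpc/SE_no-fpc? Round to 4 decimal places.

0.8673

f = n/N = 8986/36254 = 0.24786230.
SE_no-fpc = √(s²/n) = 0.16478273; SE_fpc = √((1−f)s²/n) = 0.14290926.
Ratio = √(1−f) = 0.86725872.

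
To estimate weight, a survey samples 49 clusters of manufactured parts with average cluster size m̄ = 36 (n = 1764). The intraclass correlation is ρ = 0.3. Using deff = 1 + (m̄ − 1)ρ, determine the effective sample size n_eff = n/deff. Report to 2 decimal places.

153.39

deff = 1 + (36 − 1)·0.3 = 1 + 10.5 = 11.5.
n_eff = 1764 / 11.5 = 153.39.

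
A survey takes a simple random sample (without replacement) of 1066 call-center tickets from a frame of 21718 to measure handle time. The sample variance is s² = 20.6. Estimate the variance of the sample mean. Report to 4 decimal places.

0.0184

Under SRS without replacement, Var(ȳ) = (1 − f)·s²/n with f = n/N = 1066/21718 = 0.04908371.
Var(ȳ) = (1 − 0.04908371)·20.6/1066 = 0.95091629·0.019324578 = 0.018376056.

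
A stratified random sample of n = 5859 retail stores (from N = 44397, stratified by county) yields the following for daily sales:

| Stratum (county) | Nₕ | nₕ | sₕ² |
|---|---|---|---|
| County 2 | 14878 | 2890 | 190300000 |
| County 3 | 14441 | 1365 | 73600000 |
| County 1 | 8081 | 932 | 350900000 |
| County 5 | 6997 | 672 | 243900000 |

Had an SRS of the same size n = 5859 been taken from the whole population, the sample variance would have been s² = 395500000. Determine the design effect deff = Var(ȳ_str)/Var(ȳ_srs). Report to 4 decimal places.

0.5172

Var(ȳ_str) = Σ Wₕ²(1−fₕ)sₕ²/nₕ with Wₕ = Nₕ/44397:
  County 2: (14878/44397)²·(1−2890/14878)·190300000/2890 = 5958.3359
  County 3: (14441/44397)²·(1−1365/14441)·73600000/1365 = 5165.473
  County 1: (8081/44397)²·(1−932/8081)·350900000/932 = 11034.956
  County 5: (6997/44397)²·(1−672/6997)·243900000/672 = 8149.0631
  → Var(ȳ_str) = 30307.828.
Var(ȳ_srs) = (1 − 5859/44397)·395500000/5859 = 58594.727.
deff = 30307.828 / 58594.727 = 0.5172.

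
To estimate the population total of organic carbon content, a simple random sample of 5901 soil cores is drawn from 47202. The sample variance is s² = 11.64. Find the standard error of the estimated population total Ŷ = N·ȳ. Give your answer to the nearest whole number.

1961

Var(Ŷ) = N²·Var(ȳ) = N²·(1 − n/N)·s²/n.
f = 5901/47202 = 0.12501589; Var(ȳ) = 0.87498411·11.64/5901 = 0.0017259473.
Var(Ŷ) = 47202² · 0.0017259473 = 3.8454603 × 10^6.
SE(Ŷ) = √(3.8454603 × 10^6) = 1961.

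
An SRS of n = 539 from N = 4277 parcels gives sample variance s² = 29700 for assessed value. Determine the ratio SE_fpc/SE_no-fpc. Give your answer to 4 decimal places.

f = n/N = 539/4277 = 0.12602291.
SE_no-fpc = √(s²/n) = 7.4230749; SE_fpc = √((1−f)s²/n) = 6.9395908.
Ratio = √(1−f) = 0.93486742.

0.9349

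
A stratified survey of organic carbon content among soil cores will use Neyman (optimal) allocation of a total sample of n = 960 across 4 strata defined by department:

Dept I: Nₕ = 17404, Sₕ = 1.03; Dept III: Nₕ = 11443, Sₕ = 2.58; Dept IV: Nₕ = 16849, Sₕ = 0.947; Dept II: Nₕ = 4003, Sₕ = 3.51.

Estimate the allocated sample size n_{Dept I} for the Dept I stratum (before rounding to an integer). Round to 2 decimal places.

222.18

Neyman allocation: nₕ = n·NₕSₕ / Σⱼ NⱼSⱼ.
Σ NⱼSⱼ = 17404·1.03 + 11443·2.58 + 16849·0.947 + 4003·3.51 = 77455.593.
n_{Dept I} = 960·17404·1.03 / 77455.593 = 222.18.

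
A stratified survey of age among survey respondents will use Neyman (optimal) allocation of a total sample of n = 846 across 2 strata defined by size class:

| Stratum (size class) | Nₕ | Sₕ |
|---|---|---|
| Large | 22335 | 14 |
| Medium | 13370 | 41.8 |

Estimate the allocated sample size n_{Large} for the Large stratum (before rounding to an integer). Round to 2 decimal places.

Neyman allocation: nₕ = n·NₕSₕ / Σⱼ NⱼSⱼ.
Σ NⱼSⱼ = 22335·14 + 13370·41.8 = 871556.
n_{Large} = 846·22335·14 / 871556 = 303.52.

303.52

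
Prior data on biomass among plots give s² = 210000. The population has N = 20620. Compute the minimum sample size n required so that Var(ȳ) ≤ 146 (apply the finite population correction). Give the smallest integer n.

Without fpc, n₀ = s²/D = 210000/146 = 1438.3562.
With fpc, (1 − n/N)·s²/n ≤ D requires n ≥ n₀/(1 + n₀/N) = 1438.3562/(1 + 1438.3562/20620) = 1344.5655.
Rounding up, n = 1345.

1345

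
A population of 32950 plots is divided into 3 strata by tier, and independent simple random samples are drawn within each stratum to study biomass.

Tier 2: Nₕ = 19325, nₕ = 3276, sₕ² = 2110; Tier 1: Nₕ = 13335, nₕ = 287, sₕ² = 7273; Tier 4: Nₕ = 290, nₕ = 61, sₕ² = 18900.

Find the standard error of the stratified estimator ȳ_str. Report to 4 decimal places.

Var(ȳ_str) = Σₕ Wₕ²(1 − fₕ)sₕ²/nₕ with Wₕ = Nₕ/N, N = 32950.
Tier 2: Wₕ = 0.58649469; term = 0.58649469²·(1 − 0.16952135)·2110/3276 = 0.18399042.
Tier 1: Wₕ = 0.40470410; term = 0.40470410²·(1 − 0.02152231)·7273/287 = 4.0612322.
Tier 4: Wₕ = 0.00880121; term = 0.00880121²·(1 − 0.21034483)·18900/61 = 0.018951981.
Sum = 4.2641746.
SE = √(4.2641746) = 2.0650.

2.0650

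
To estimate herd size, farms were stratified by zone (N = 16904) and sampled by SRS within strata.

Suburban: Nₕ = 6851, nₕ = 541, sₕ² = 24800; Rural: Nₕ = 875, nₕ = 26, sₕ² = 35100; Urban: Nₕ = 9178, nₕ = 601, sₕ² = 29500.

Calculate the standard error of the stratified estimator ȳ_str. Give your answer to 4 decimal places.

Var(ȳ_str) = Σₕ Wₕ²(1 − fₕ)sₕ²/nₕ with Wₕ = Nₕ/N, N = 16904.
Suburban: Wₕ = 0.40528869; term = 0.40528869²·(1 − 0.07896657)·24800/541 = 6.9351966.
Rural: Wₕ = 0.05176290; term = 0.05176290²·(1 − 0.02971429)·35100/26 = 3.5097044.
Urban: Wₕ = 0.54294841; term = 0.54294841²·(1 − 0.06548268)·29500/601 = 13.522346.
Sum = 23.967247.
SE = √(23.967247) = 4.8956.

4.8956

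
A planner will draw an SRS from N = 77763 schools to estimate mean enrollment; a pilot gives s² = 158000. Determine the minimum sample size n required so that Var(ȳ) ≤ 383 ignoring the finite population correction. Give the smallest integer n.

413

Without fpc, n₀ = s²/D = 158000/383 = 412.5326.
Rounding up, n = 413.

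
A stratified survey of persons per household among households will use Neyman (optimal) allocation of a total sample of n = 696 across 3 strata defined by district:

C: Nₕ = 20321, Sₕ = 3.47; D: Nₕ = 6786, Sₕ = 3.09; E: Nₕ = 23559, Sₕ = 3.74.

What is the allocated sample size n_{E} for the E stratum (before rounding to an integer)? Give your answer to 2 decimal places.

341.47

Neyman allocation: nₕ = n·NₕSₕ / Σⱼ NⱼSⱼ.
Σ NⱼSⱼ = 20321·3.47 + 6786·3.09 + 23559·3.74 = 179593.27.
n_{E} = 696·23559·3.74 / 179593.27 = 341.47.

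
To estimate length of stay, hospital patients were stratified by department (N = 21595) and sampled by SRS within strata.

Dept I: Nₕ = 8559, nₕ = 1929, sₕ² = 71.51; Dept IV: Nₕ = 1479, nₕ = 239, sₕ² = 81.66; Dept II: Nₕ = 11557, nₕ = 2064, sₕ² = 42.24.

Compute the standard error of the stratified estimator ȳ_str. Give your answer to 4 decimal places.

Var(ȳ_str) = Σₕ Wₕ²(1 − fₕ)sₕ²/nₕ with Wₕ = Nₕ/N, N = 21595.
Dept I: Wₕ = 0.39634175; term = 0.39634175²·(1 − 0.22537680)·71.51/1929 = 0.0045109155.
Dept IV: Wₕ = 0.06848808; term = 0.06848808²·(1 − 0.16159567)·81.66/239 = 0.0013436771.
Dept II: Wₕ = 0.53517018; term = 0.53517018²·(1 − 0.17859306)·42.24/2064 = 0.0048145577.
Sum = 0.01066915.
SE = √(0.01066915) = 0.1033.

0.1033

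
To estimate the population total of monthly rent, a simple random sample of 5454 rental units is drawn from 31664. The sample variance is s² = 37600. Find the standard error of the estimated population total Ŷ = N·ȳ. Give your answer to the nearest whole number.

75640

Var(Ŷ) = N²·Var(ȳ) = N²·(1 − n/N)·s²/n.
f = 5454/31664 = 0.17224608; Var(ȳ) = 0.82775392·37600/5454 = 5.7065543.
Var(Ŷ) = 31664² · 5.7065543 = 5.7214421 × 10^9.
SE(Ŷ) = √(5.7214421 × 10^9) = 75640.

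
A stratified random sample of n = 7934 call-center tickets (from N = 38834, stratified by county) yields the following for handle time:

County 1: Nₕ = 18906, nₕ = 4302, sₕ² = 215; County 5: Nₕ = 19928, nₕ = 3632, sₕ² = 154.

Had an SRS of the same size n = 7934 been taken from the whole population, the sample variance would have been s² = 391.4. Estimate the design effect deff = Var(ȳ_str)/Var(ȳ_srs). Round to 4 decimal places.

0.4657

Var(ȳ_str) = Σ Wₕ²(1−fₕ)sₕ²/nₕ with Wₕ = Nₕ/38834:
  County 1: (18906/38834)²·(1−4302/18906)·215/4302 = 0.0091498775
  County 5: (19928/38834)²·(1−3632/19928)·154/3632 = 0.0091305168
  → Var(ȳ_str) = 0.018280394.
Var(ȳ_srs) = (1 − 7934/38834)·391.4/7934 = 0.039253192.
deff = 0.018280394 / 0.039253192 = 0.4657.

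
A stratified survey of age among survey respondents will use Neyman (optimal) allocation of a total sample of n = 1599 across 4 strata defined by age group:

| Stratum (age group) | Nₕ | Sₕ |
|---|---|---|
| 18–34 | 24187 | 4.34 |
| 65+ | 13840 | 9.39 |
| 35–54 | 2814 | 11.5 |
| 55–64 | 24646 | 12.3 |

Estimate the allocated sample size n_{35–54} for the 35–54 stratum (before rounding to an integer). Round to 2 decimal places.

90.71

Neyman allocation: nₕ = n·NₕSₕ / Σⱼ NⱼSⱼ.
Σ NⱼSⱼ = 24187·4.34 + 13840·9.39 + 2814·11.5 + 24646·12.3 = 570435.98.
n_{35–54} = 1599·2814·11.5 / 570435.98 = 90.71.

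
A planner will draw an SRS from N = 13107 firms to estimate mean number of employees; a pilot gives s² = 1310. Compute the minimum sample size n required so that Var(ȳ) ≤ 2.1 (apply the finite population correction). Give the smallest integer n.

Without fpc, n₀ = s²/D = 1310/2.1 = 623.8095.
With fpc, (1 − n/N)·s²/n ≤ D requires n ≥ n₀/(1 + n₀/N) = 623.8095/(1 + 623.8095/13107) = 595.4690.
Rounding up, n = 596.

596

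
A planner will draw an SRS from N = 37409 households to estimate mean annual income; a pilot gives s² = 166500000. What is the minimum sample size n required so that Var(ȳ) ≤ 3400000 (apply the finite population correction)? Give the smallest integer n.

Without fpc, n₀ = s²/D = 166500000/3400000 = 48.9706.
With fpc, (1 − n/N)·s²/n ≤ D requires n ≥ n₀/(1 + n₀/N) = 48.9706/(1 + 48.9706/37409) = 48.9066.
Rounding up, n = 49.

49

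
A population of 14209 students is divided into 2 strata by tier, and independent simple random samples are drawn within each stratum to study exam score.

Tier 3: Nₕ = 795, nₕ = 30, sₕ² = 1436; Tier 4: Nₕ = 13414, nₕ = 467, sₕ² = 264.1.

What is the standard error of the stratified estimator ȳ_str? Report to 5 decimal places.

0.79414

Var(ȳ_str) = Σₕ Wₕ²(1 − fₕ)sₕ²/nₕ with Wₕ = Nₕ/N, N = 14209.
Tier 3: Wₕ = 0.05595045; term = 0.05595045²·(1 − 0.03773585)·1436/30 = 0.14418986.
Tier 4: Wₕ = 0.94404955; term = 0.94404955²·(1 − 0.03481437)·264.1/467 = 0.48646538.
Sum = 0.63065524.
SE = √(0.63065524) = 0.79414.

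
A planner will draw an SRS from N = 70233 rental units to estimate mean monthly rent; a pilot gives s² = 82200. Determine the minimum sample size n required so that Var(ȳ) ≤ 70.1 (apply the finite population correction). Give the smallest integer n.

Without fpc, n₀ = s²/D = 82200/70.1 = 1172.6106.
With fpc, (1 − n/N)·s²/n ≤ D requires n ≥ n₀/(1 + n₀/N) = 1172.6106/(1 + 1172.6106/70233) = 1153.3542.
Rounding up, n = 1154.

1154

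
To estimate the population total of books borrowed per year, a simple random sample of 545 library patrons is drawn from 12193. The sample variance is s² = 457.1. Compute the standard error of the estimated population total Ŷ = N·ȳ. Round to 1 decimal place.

Var(Ŷ) = N²·Var(ȳ) = N²·(1 − n/N)·s²/n.
f = 545/12193 = 0.04469778; Var(ȳ) = 0.95530222·457.1/545 = 0.80122687.
Var(Ŷ) = 12193² · 0.80122687 = 1.191178 × 10^8.
SE(Ŷ) = √(1.191178 × 10^8) = 10914.1.

10914.1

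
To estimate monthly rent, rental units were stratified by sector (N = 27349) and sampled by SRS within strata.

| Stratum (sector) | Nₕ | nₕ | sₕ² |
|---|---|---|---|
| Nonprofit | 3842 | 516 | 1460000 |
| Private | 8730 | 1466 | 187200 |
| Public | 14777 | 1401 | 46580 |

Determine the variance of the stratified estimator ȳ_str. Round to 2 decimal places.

67.95

Var(ȳ_str) = Σₕ Wₕ²(1 − fₕ)sₕ²/nₕ with Wₕ = Nₕ/N, N = 27349.
Nonprofit: Wₕ = 0.14048046; term = 0.14048046²·(1 − 0.13430505)·1460000/516 = 48.339244.
Private: Wₕ = 0.31920728; term = 0.31920728²·(1 − 0.16792669)·187200/1466 = 10.826275.
Public: Wₕ = 0.54031226; term = 0.54031226²·(1 − 0.09480950)·46580/1401 = 8.7859956.
Sum = 67.951515.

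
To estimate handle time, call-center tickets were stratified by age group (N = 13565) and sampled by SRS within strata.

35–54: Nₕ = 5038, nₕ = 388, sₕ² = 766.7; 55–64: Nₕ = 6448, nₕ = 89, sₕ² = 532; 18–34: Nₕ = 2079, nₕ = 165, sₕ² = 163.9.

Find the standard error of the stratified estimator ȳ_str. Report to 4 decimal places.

Var(ȳ_str) = Σₕ Wₕ²(1 − fₕ)sₕ²/nₕ with Wₕ = Nₕ/N, N = 13565.
35–54: Wₕ = 0.37139698; term = 0.37139698²·(1 − 0.07701469)·766.7/388 = 0.25157371.
55–64: Wₕ = 0.47534095; term = 0.47534095²·(1 − 0.01380273)·532/89 = 1.3319744.
18–34: Wₕ = 0.15326207; term = 0.15326207²·(1 − 0.07936508)·163.9/165 = 0.021480868.
Sum = 1.605029.
SE = √(1.605029) = 1.2669.

1.2669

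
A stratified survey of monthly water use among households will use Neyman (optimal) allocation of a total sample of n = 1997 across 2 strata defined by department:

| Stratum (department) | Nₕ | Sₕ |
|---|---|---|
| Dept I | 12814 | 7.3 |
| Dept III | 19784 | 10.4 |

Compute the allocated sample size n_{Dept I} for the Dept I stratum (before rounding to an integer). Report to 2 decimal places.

624.14

Neyman allocation: nₕ = n·NₕSₕ / Σⱼ NⱼSⱼ.
Σ NⱼSⱼ = 12814·7.3 + 19784·10.4 = 299295.8.
n_{Dept I} = 1997·12814·7.3 / 299295.8 = 624.14.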